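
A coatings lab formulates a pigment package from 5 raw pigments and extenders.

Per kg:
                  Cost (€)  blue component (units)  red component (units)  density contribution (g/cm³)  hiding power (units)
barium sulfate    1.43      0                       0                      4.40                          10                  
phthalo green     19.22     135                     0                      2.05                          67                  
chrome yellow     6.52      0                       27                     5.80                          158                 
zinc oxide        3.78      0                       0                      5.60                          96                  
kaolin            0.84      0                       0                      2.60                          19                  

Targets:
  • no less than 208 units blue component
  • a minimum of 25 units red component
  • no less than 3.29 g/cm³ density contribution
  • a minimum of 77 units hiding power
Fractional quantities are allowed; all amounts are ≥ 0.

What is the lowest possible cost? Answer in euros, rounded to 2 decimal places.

€35.65

This is a linear program. Let x1 = kg of barium sulfate, x2 = kg of phthalo green, x3 = kg of chrome yellow, x4 = kg of zinc oxide, x5 = kg of kaolin.
Minimize 1.43x1 + 19.22x2 + 6.52x3 + 3.78x4 + 0.84x5 subject to:
  135x2 ≥ 208   (blue component)
  27x3 ≥ 25   (red component)
  4.4x1 + 2.05x2 + 5.8x3 + 5.6x4 + 2.6x5 ≥ 3.29   (density contribution)
  10x1 + 67x2 + 158x3 + 96x4 + 19x5 ≥ 77   (hiding power)
  x1, x2, x3, x4, x5 ≥ 0.
The optimal basis is {phthalo green, chrome yellow}; barium sulfate, zinc oxide, kaolin drop out. There the blue component and red component constraints are tight.
That vertex is x2 = 1.541, x3 = 0.9259.
Hence cost = 19.22·1.541 + 6.52·0.9259 = €35.6549.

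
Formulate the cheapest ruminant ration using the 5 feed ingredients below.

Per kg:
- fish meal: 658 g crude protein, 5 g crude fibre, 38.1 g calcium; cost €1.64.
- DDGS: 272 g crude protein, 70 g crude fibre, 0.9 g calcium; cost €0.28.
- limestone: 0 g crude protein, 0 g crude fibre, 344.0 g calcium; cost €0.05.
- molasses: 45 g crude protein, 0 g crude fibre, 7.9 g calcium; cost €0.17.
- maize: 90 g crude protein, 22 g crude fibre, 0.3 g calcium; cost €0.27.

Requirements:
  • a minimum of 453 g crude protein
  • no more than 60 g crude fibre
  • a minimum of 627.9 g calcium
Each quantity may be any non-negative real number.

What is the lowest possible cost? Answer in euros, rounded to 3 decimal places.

€0.887

Treat it as an LP. Let x1 = kg of fish meal, x2 = kg of DDGS, x3 = kg of limestone, x4 = kg of molasses, x5 = kg of maize.
min 1.64x1 + 0.28x2 + 0.05x3 + 0.17x4 + 0.27x5 subject to:
  658x1 + 272x2 + 45x4 + 90x5 ≥ 453   (crude protein)
  5x1 + 70x2 + 22x5 ≤ 60   (crude fibre)
  38.1x1 + 0.9x2 + 344x3 + 7.9x4 + 0.3x5 ≥ 627.9   (calcium)
  x1, x2, x3, x4, x5 ≥ 0.
The cheapest feasible vertex uses only fish meal, DDGS, limestone; molasses, maize are not used. Binding constraints: crude protein, crude fibre, calcium.
Solving gives x1 = 0.3443, x2 = 0.8326, x3 = 1.785.
Total cost: 1.64·0.3443 + 0.28·0.8326 + 0.05·1.785 = 0.88703.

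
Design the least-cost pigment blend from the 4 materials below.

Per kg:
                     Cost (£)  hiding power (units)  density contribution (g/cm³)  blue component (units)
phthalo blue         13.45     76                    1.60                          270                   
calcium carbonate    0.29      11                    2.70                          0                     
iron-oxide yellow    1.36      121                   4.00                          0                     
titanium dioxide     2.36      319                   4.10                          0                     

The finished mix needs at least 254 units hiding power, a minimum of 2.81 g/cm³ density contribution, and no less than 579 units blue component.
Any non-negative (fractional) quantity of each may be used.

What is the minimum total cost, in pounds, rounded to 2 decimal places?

Treat it as an LP. Let x1 = kg of phthalo blue, x2 = kg of calcium carbonate, x3 = kg of iron-oxide yellow, x4 = kg of titanium dioxide.
Minimise 13.45x1 + 0.29x2 + 1.36x3 + 2.36x4 with:
  76x1 + 11x2 + 121x3 + 319x4 ≥ 254   (hiding power)
  1.6x1 + 2.7x2 + 4x3 + 4.1x4 ≥ 2.81   (density contribution)
  270x1 ≥ 579   (blue component)
  x1, x2, x3, x4 ≥ 0.
At the optimum only phthalo blue, titanium dioxide are positive (calcium carbonate, iron-oxide yellow = 0). There the hiding power and blue component constraints are tight.
That vertex is x1 = 2.1444, x4 = 0.28534.
Total cost: 13.45·2.1444 + 2.36·0.28534 = 29.5156.

£29.52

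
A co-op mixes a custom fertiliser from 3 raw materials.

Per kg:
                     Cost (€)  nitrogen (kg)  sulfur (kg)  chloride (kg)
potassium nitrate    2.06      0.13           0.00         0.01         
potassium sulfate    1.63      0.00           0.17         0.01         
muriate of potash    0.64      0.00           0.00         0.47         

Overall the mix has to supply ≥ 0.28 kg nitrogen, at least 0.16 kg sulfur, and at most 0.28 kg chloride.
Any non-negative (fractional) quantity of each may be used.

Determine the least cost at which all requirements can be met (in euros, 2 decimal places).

This is a linear program. Let x1 = kg of potassium nitrate, x2 = kg of potassium sulfate, x3 = kg of muriate of potash.
Minimize 2.06x1 + 1.63x2 + 0.64x3 subject to:
  0.13x1 ≥ 0.28   (nitrogen)
  0.17x2 ≥ 0.16   (sulfur)
  0.01x1 + 0.01x2 + 0.47x3 ≤ 0.28   (chloride)
  x1, x2, x3 ≥ 0.
The minimum-cost mix takes nothing from muriate of potash — only potassium nitrate, potassium sulfate. Binding constraints: nitrogen and sulfur.
Optimal quantities: potassium nitrate = 2.154 kg, potassium sulfate = 0.9412 kg.
Total cost: 2.06·2.154 + 1.63·0.9412 = 5.9714.

€5.97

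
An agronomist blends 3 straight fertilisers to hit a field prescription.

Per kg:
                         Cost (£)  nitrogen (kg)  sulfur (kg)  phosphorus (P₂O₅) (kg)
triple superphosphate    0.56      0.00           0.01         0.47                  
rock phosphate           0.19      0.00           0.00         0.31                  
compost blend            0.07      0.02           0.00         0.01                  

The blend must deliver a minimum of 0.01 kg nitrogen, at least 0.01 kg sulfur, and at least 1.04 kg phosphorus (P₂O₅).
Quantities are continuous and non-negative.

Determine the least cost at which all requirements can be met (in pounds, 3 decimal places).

This is a linear program. Let x1 = kg of triple superphosphate, x2 = kg of rock phosphate, x3 = kg of compost blend.
Minimise 0.56x1 + 0.19x2 + 0.07x3 s.t.:
  0.02x3 ≥ 0.01   (nitrogen)
  0.01x1 ≥ 0.01   (sulfur)
  0.47x1 + 0.31x2 + 0.01x3 ≥ 1.04   (phosphorus (P₂O₅))
  x1, x2, x3 ≥ 0.
All 3 inputs are positive at the optimum. There the nitrogen, sulfur, phosphorus (P₂O₅) constraints are tight.
So triple superphosphate = 1 kg, rock phosphate = 1.823 kg, compost blend = 0.5 kg.
Cost = 0.56·1 + 0.19·1.823 + 0.07·0.5 = 0.94137.

£0.941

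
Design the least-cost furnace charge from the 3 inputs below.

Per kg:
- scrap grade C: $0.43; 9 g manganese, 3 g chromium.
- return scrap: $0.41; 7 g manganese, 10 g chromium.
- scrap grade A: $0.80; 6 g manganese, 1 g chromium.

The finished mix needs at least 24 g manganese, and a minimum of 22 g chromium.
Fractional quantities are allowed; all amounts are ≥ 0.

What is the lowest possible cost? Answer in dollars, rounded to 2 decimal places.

Treat it as an LP. Let x1 = kg of scrap grade C, x2 = kg of return scrap, x3 = kg of scrap grade A.
Minimise 0.43x1 + 0.41x2 + 0.8x3 with:
  9x1 + 7x2 + 6x3 ≥ 24   (manganese)
  3x1 + 10x2 + 1x3 ≥ 22   (chromium)
  x1, x2, x3 ≥ 0.
At the optimum only scrap grade C, return scrap are positive (scrap grade A = 0). The manganese and chromium requirements are met with equality.
Solving gives x1 = 1.246, x2 = 1.826.
Total cost: 0.43·1.246 + 0.41·1.826 = 1.2844.

$1.28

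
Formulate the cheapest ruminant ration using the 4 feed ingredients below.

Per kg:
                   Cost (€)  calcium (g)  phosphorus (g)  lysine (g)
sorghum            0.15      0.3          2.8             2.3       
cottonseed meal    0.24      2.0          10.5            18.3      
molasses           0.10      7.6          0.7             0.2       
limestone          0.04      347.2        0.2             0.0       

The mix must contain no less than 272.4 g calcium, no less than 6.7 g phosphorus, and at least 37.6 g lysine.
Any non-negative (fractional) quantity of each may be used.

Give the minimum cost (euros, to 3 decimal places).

€0.524

Let x1 = kg of sorghum, x2 = kg of cottonseed meal, x3 = kg of molasses, x4 = kg of limestone.
min 0.15x1 + 0.24x2 + 0.1x3 + 0.04x4 subject to:
  0.3x1 + 2x2 + 7.6x3 + 347.2x4 ≥ 272.4   (calcium)
  2.8x1 + 10.5x2 + 0.7x3 + 0.2x4 ≥ 6.7   (phosphorus)
  2.3x1 + 18.3x2 + 0.2x3 ≥ 37.6   (lysine)
  x1, x2, x3, x4 ≥ 0.
The optimal basis is {cottonseed meal, limestone}; sorghum, molasses drop out. Binding constraints: calcium and lysine.
That vertex is x2 = 2.055, x4 = 0.7727.
Objective = 0.24·2.055 + 0.04·0.7727 = 0.52411.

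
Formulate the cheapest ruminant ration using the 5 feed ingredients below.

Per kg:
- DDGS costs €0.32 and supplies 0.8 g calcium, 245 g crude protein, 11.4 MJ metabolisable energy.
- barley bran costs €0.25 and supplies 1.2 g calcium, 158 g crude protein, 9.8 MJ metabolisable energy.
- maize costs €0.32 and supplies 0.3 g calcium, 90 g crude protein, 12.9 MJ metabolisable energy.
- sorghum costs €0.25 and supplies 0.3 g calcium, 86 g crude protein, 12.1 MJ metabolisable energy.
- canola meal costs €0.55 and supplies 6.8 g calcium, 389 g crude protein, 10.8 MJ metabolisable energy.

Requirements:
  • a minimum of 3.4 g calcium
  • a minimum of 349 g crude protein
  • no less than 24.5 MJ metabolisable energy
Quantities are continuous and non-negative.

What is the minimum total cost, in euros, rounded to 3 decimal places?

Set it up as a linear program. Let x1 = kg of DDGS, x2 = kg of barley bran, x3 = kg of maize, x4 = kg of sorghum, x5 = kg of canola meal.
Minimise 0.32x1 + 0.25x2 + 0.32x3 + 0.25x4 + 0.55x5 with:
  0.8x1 + 1.2x2 + 0.3x3 + 0.3x4 + 6.8x5 ≥ 3.4   (calcium)
  245x1 + 158x2 + 90x3 + 86x4 + 389x5 ≥ 349   (crude protein)
  11.4x1 + 9.8x2 + 12.9x3 + 12.1x4 + 10.8x5 ≥ 24.5   (metabolisable energy)
  x1, x2, x3, x4, x5 ≥ 0.
The cheapest feasible vertex uses only barley bran, canola meal; DDGS, maize, sorghum are not used. There the calcium and metabolisable energy constraints are tight.
That vertex is x2 = 2.42, x5 = 0.07303.
Cost = 0.25·2.42 + 0.55·0.07303 = 0.64517.

€0.645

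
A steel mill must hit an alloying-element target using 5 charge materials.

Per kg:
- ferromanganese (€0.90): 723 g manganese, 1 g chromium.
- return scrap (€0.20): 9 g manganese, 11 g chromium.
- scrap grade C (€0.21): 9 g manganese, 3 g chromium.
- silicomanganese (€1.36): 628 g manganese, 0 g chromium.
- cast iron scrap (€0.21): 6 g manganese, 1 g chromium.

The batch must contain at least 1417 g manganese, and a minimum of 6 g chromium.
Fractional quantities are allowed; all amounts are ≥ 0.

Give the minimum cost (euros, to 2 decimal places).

Let x1 = kg of ferromanganese, x2 = kg of return scrap, x3 = kg of scrap grade C, x4 = kg of silicomanganese, x5 = kg of cast iron scrap.
Minimise 0.9x1 + 0.2x2 + 0.21x3 + 1.36x4 + 0.21x5 with:
  723x1 + 9x2 + 9x3 + 628x4 + 6x5 ≥ 1417   (manganese)
  1x1 + 11x2 + 3x3 + 1x5 ≥ 6   (chromium)
  x1, x2, x3, x4, x5 ≥ 0.
The optimal basis is {ferromanganese, return scrap}; scrap grade C, silicomanganese, cast iron scrap drop out. Binding constraints: manganese and chromium.
That vertex is x1 = 1.955, x2 = 0.3677.
Cost = 0.9·1.955 + 0.2·0.3677 = 1.8330.

€1.83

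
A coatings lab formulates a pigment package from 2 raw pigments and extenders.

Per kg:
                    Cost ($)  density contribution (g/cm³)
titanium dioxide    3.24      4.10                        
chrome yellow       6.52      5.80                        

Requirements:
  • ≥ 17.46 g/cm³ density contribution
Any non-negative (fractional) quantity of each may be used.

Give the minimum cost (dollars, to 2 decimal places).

This is a linear program. Let x1 = kg of titanium dioxide, x2 = kg of chrome yellow.
Minimize 3.24x1 + 6.52x2 subject to:
  4.1x1 + 5.8x2 ≥ 17.46   (density contribution)
  x1, x2 ≥ 0.
At the optimum only titanium dioxide is positive (chrome yellow = 0). Binding constraint: density contribution.
That vertex is x1 = 4.259.
Total cost: 3.24·4.259 = 13.7992.

$13.80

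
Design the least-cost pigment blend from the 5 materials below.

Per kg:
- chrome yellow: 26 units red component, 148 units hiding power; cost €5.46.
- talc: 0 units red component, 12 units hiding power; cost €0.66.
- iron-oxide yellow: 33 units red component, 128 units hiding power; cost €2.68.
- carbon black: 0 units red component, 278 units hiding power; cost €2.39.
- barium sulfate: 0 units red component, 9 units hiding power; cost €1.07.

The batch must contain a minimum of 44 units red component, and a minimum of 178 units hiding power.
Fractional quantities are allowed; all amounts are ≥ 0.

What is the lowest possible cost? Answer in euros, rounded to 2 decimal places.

Set it up as a linear program. Let x1 = kg of chrome yellow, x2 = kg of talc, x3 = kg of iron-oxide yellow, x4 = kg of carbon black, x5 = kg of barium sulfate.
Minimise 5.46x1 + 0.66x2 + 2.68x3 + 2.39x4 + 1.07x5 with:
  26x1 + 33x3 ≥ 44   (red component)
  148x1 + 12x2 + 128x3 + 278x4 + 9x5 ≥ 178   (hiding power)
  x1, x2, x3, x4, x5 ≥ 0.
The optimal basis is {iron-oxide yellow, carbon black}; chrome yellow, talc, barium sulfate drop out. There the red component and hiding power constraints are tight.
That vertex is x3 = 1.333, x4 = 0.02638.
Total cost: 2.68·1.333 + 2.39·0.02638 = 3.6355.

€3.64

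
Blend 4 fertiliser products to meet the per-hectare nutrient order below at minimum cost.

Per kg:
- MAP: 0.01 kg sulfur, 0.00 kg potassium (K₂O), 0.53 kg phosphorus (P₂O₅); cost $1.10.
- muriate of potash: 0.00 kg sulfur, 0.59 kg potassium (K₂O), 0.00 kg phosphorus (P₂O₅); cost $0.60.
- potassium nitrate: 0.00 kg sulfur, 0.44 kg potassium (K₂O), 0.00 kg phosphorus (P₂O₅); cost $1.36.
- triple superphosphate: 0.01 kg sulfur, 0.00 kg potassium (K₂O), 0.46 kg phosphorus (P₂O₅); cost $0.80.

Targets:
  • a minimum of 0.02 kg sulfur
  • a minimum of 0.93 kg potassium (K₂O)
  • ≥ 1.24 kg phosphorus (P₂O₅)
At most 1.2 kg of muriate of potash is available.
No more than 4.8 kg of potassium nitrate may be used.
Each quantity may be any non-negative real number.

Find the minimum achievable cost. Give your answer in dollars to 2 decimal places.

Let x1 = kg of MAP, x2 = kg of muriate of potash, x3 = kg of potassium nitrate, x4 = kg of triple superphosphate.
Minimize 1.1x1 + 0.6x2 + 1.36x3 + 0.8x4 s.t.:
  0.01x1 + 0.01x4 ≥ 0.02   (sulfur)
  0.59x2 + 0.44x3 ≥ 0.93   (potassium (K₂O))
  0.53x1 + 0.46x4 ≥ 1.24   (phosphorus (P₂O₅))
  x2 ≤ 1.2
  x3 ≤ 4.8
  x1, x2, x3, x4 ≥ 0.
At the optimum only muriate of potash, potassium nitrate, triple superphosphate are positive (MAP = 0). The potassium (K₂O), phosphorus (P₂O₅), the muriate of potash cap requirements are met with equality.
Solving gives x2 = 1.2, x3 = 0.5045, x4 = 2.696.
Total cost: 0.6·1.2 + 1.36·0.5045 + 0.8·2.696 = 3.5629.

$3.56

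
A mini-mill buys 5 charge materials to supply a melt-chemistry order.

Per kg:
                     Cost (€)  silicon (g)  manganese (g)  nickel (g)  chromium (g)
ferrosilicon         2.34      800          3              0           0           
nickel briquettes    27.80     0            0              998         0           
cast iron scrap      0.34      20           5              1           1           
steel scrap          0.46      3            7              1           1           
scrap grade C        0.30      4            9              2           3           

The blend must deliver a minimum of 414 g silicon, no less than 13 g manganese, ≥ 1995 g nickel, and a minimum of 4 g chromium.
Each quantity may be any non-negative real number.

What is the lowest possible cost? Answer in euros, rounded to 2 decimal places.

€57.09

Let x1 = kg of ferrosilicon, x2 = kg of nickel briquettes, x3 = kg of cast iron scrap, x4 = kg of steel scrap, x5 = kg of scrap grade C.
Minimize 2.34x1 + 27.8x2 + 0.34x3 + 0.46x4 + 0.3x5 s.t.:
  800x1 + 20x3 + 3x4 + 4x5 ≥ 414   (silicon)
  3x1 + 5x3 + 7x4 + 9x5 ≥ 13   (manganese)
  998x2 + 1x3 + 1x4 + 2x5 ≥ 1995   (nickel)
  1x3 + 1x4 + 3x5 ≥ 4   (chromium)
  x1, x2, x3, x4, x5 ≥ 0.
The cheapest feasible vertex uses only ferrosilicon, nickel briquettes, scrap grade C; cast iron scrap, steel scrap are not used. Binding constraints: silicon, nickel, chromium.
Solving gives x1 = 0.51083, x2 = 1.9963, x5 = 1.3333.
Total cost: 2.34·0.51083 + 27.8·1.9963 + 0.3·1.3333 = 57.0925.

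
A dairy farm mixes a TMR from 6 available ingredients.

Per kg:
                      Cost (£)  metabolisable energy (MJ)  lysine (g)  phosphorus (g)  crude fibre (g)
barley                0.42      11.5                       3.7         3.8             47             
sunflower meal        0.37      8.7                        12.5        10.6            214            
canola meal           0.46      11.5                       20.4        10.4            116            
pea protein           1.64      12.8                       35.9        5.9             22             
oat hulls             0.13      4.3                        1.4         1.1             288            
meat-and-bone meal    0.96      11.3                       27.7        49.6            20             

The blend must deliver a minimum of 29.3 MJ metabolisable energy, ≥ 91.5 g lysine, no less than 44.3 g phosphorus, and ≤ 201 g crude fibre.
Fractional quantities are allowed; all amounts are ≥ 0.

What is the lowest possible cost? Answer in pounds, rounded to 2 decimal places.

£2.84

This is a linear program. Let x1 = kg of barley, x2 = kg of sunflower meal, x3 = kg of canola meal, x4 = kg of pea protein, x5 = kg of oat hulls, x6 = kg of meat-and-bone meal.
min 0.42x1 + 0.37x2 + 0.46x3 + 1.64x4 + 0.13x5 + 0.96x6 with:
  11.5x1 + 8.7x2 + 11.5x3 + 12.8x4 + 4.3x5 + 11.3x6 ≥ 29.3   (metabolisable energy)
  3.7x1 + 12.5x2 + 20.4x3 + 35.9x4 + 1.4x5 + 27.7x6 ≥ 91.5   (lysine)
  3.8x1 + 10.6x2 + 10.4x3 + 5.9x4 + 1.1x5 + 49.6x6 ≥ 44.3   (phosphorus)
  47x1 + 214x2 + 116x3 + 22x4 + 288x5 + 20x6 ≤ 201   (crude fibre)
  x1, x2, x3, x4, x5, x6 ≥ 0.
The cheapest feasible vertex uses only canola meal, meat-and-bone meal; barley, sunflower meal, pea protein, oat hulls are not used. There the lysine and crude fibre constraints are tight.
Solving gives x3 = 1.332, x6 = 2.322.
Total cost: 0.46·1.332 + 0.96·2.322 = 2.8418.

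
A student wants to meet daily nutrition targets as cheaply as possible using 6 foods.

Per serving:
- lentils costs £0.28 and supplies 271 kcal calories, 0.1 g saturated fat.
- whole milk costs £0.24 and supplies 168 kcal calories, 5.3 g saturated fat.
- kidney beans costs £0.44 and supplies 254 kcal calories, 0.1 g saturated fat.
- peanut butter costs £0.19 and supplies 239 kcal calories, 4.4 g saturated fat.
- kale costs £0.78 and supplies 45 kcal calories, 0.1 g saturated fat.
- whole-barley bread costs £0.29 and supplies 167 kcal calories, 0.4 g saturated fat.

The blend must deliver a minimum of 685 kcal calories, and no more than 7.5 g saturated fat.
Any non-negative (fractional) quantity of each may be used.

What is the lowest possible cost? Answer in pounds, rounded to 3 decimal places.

£0.612

Treat it as an LP. Let x1 = servings of lentils, x2 = servings of whole milk, x3 = servings of kidney beans, x4 = servings of peanut butter, x5 = servings of kale, x6 = servings of whole-barley bread.
Minimise 0.28x1 + 0.24x2 + 0.44x3 + 0.19x4 + 0.78x5 + 0.29x6 s.t.:
  271x1 + 168x2 + 254x3 + 239x4 + 45x5 + 167x6 ≥ 685   (calories)
  0.1x1 + 5.3x2 + 0.1x3 + 4.4x4 + 0.1x5 + 0.4x6 ≤ 7.5   (saturated fat)
  x1, x2, x3, x4, x5, x6 ≥ 0.
The cheapest feasible vertex uses only lentils, peanut butter; whole milk, kidney beans, kale, whole-barley bread are not used. There the calories and saturated fat constraints are tight.
That vertex is x1 = 1.045, x4 = 1.681.
Cost = 0.28·1.045 + 0.19·1.681 = 0.61199.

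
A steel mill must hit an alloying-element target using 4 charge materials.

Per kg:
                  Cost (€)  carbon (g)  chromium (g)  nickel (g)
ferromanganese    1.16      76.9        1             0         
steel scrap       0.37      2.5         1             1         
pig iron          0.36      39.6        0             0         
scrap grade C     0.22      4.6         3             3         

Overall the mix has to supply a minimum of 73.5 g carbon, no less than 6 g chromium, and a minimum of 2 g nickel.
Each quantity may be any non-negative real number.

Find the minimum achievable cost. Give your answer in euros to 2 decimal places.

€1.02

Treat it as an LP. Let x1 = kg of ferromanganese, x2 = kg of steel scrap, x3 = kg of pig iron, x4 = kg of scrap grade C.
Minimize 1.16x1 + 0.37x2 + 0.36x3 + 0.22x4 s.t.:
  76.9x1 + 2.5x2 + 39.6x3 + 4.6x4 ≥ 73.5   (carbon)
  1x1 + 1x2 + 3x4 ≥ 6   (chromium)
  1x2 + 3x4 ≥ 2   (nickel)
  x1, x2, x3, x4 ≥ 0.
The cheapest feasible vertex uses only pig iron, scrap grade C; ferromanganese, steel scrap are not used. Binding constraints: carbon and chromium.
That vertex is x3 = 1.624, x4 = 2.
Objective = 0.36·1.624 + 0.22·2 = 1.0246.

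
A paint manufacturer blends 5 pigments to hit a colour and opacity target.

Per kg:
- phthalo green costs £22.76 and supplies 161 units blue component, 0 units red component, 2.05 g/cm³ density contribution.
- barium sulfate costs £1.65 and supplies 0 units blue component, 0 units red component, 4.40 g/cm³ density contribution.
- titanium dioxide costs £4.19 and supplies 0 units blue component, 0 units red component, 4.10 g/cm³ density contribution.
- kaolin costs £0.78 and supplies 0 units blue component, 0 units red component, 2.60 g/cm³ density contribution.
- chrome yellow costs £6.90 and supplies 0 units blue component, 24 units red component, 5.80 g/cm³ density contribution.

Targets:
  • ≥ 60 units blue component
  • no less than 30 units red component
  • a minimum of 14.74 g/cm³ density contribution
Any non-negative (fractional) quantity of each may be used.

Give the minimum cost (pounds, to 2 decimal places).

£19.12

Let x1 = kg of phthalo green, x2 = kg of barium sulfate, x3 = kg of titanium dioxide, x4 = kg of kaolin, x5 = kg of chrome yellow.
min 22.76x1 + 1.65x2 + 4.19x3 + 0.78x4 + 6.9x5 with:
  161x1 ≥ 60   (blue component)
  24x5 ≥ 30   (red component)
  2.05x1 + 4.4x2 + 4.1x3 + 2.6x4 + 5.8x5 ≥ 14.74   (density contribution)
  x1, x2, x3, x4, x5 ≥ 0.
The minimum-cost mix takes nothing from barium sulfate, titanium dioxide — only phthalo green, kaolin, chrome yellow. There the blue component, red component, density contribution constraints are tight.
Solving gives x1 = 0.37267, x4 = 2.5869, x5 = 1.25.
Hence cost = 22.76·0.37267 + 0.78·2.5869 + 6.9·1.25 = £19.1248.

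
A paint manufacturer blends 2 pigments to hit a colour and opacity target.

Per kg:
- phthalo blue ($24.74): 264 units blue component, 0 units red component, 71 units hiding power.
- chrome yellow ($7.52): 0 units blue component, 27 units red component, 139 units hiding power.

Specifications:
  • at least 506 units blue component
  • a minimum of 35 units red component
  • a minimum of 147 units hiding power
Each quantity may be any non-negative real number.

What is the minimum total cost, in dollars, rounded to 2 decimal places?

Let x1 = kg of phthalo blue, x2 = kg of chrome yellow.
Minimise 24.74x1 + 7.52x2 s.t.:
  264x1 ≥ 506   (blue component)
  27x2 ≥ 35   (red component)
  71x1 + 139x2 ≥ 147   (hiding power)
  x1, x2 ≥ 0.
Both inputs are positive at the optimum. Binding constraints: blue component and red component.
So phthalo blue = 1.917 kg, chrome yellow = 1.296 kg.
Objective = 24.74·1.917 + 7.52·1.296 = 57.1725.

$57.17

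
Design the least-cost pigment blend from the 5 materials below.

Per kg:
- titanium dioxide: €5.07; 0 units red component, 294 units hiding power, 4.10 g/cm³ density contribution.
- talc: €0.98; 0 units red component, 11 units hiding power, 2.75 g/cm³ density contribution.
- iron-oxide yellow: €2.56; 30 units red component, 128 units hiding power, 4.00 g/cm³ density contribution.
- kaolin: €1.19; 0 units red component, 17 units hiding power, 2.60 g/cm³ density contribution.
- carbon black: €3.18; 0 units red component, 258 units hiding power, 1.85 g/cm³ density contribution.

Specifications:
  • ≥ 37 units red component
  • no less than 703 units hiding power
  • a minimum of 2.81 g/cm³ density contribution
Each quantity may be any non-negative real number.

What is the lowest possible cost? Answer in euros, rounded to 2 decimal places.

Treat it as an LP. Let x1 = kg of titanium dioxide, x2 = kg of talc, x3 = kg of iron-oxide yellow, x4 = kg of kaolin, x5 = kg of carbon black.
min 5.07x1 + 0.98x2 + 2.56x3 + 1.19x4 + 3.18x5 subject to:
  30x3 ≥ 37   (red component)
  294x1 + 11x2 + 128x3 + 17x4 + 258x5 ≥ 703   (hiding power)
  4.1x1 + 2.75x2 + 4x3 + 2.6x4 + 1.85x5 ≥ 2.81   (density contribution)
  x1, x2, x3, x4, x5 ≥ 0.
At the optimum only iron-oxide yellow, carbon black are positive (titanium dioxide, talc, kaolin = 0). Binding constraints: red component and hiding power.
So iron-oxide yellow = 1.233 kg, carbon black = 2.113 kg.
Hence cost = 2.56·1.233 + 3.18·2.113 = €9.8758.

€9.88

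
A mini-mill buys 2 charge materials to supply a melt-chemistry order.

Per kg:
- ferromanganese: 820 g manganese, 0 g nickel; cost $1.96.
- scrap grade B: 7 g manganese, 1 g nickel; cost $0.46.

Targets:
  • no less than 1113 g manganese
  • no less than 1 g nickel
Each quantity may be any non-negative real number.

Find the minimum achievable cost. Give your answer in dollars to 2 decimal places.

Treat it as an LP. Let x1 = kg of ferromanganese, x2 = kg of scrap grade B.
min 1.96x1 + 0.46x2 with:
  820x1 + 7x2 ≥ 1113   (manganese)
  1x2 ≥ 1   (nickel)
  x1, x2 ≥ 0.
Both inputs are positive at the optimum. There the manganese and nickel constraints are tight.
That vertex is x1 = 1.349, x2 = 1.
Objective = 1.96·1.349 + 0.46·1 = 3.1040.

$3.10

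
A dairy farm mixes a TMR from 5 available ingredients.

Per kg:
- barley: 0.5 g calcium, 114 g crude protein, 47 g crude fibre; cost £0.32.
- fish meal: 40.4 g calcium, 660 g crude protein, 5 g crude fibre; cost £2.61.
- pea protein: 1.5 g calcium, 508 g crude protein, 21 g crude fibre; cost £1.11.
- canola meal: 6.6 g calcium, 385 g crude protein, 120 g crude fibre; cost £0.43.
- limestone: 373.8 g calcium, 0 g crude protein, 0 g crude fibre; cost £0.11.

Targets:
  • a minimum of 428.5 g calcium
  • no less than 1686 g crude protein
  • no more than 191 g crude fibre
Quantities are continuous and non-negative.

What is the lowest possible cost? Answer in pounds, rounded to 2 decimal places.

£3.33

Set it up as a linear program. Let x1 = kg of barley, x2 = kg of fish meal, x3 = kg of pea protein, x4 = kg of canola meal, x5 = kg of limestone.
Minimise 0.32x1 + 2.61x2 + 1.11x3 + 0.43x4 + 0.11x5 with:
  0.5x1 + 40.4x2 + 1.5x3 + 6.6x4 + 373.8x5 ≥ 428.5   (calcium)
  114x1 + 660x2 + 508x3 + 385x4 ≥ 1686   (crude protein)
  47x1 + 5x2 + 21x3 + 120x4 ≤ 191   (crude fibre)
  x1, x2, x3, x4, x5 ≥ 0.
The minimum-cost mix takes nothing from barley, fish meal — only pea protein, canola meal, limestone. There the calcium, crude protein, crude fibre constraints are tight.
Optimal quantities: pea protein = 2.436 kg, canola meal = 1.165 kg, limestone = 1.116 kg.
Total cost: 1.11·2.436 + 0.43·1.165 + 0.11·1.116 = 3.3277.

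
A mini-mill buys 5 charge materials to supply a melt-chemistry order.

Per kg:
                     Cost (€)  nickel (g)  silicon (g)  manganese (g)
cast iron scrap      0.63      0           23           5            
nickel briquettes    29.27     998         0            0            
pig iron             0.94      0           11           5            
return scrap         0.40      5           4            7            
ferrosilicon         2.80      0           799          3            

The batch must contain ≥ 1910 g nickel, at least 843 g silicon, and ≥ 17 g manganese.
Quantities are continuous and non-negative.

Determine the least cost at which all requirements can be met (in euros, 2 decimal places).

€59.45

Let x1 = kg of cast iron scrap, x2 = kg of nickel briquettes, x3 = kg of pig iron, x4 = kg of return scrap, x5 = kg of ferrosilicon.
min 0.63x1 + 29.27x2 + 0.94x3 + 0.4x4 + 2.8x5 with:
  998x2 + 5x4 ≥ 1910   (nickel)
  23x1 + 11x3 + 4x4 + 799x5 ≥ 843   (silicon)
  5x1 + 5x3 + 7x4 + 3x5 ≥ 17   (manganese)
  x1, x2, x3, x4, x5 ≥ 0.
The cheapest feasible vertex uses only nickel briquettes, return scrap, ferrosilicon; cast iron scrap, pig iron are not used. Binding constraints: nickel, silicon, manganese.
Optimal quantities: nickel briquettes = 1.904 kg, return scrap = 1.981 kg, ferrosilicon = 1.045 kg.
Cost = 29.27·1.904 + 0.4·1.981 + 2.8·1.045 = 59.4485.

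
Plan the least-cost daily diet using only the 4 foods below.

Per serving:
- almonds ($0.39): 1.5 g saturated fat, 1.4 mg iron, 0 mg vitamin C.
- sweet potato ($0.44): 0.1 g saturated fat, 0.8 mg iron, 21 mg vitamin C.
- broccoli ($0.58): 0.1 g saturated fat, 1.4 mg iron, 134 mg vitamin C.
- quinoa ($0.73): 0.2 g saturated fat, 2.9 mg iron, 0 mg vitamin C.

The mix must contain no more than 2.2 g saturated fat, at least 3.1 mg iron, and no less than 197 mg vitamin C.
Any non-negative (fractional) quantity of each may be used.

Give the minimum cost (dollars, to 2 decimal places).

Treat it as an LP. Let x1 = servings of almonds, x2 = servings of sweet potato, x3 = servings of broccoli, x4 = servings of quinoa.
Minimize 0.39x1 + 0.44x2 + 0.58x3 + 0.73x4 with:
  1.5x1 + 0.1x2 + 0.1x3 + 0.2x4 ≤ 2.2   (saturated fat)
  1.4x1 + 0.8x2 + 1.4x3 + 2.9x4 ≥ 3.1   (iron)
  21x2 + 134x3 ≥ 197   (vitamin C)
  x1, x2, x3, x4 ≥ 0.
The minimum-cost mix takes nothing from almonds, sweet potato — only broccoli, quinoa. Binding constraints: iron and vitamin C.
Optimal quantities: broccoli = 1.47 servings, quinoa = 0.3592 servings.
Total cost: 0.58·1.47 + 0.73·0.3592 = 1.1148.

$1.11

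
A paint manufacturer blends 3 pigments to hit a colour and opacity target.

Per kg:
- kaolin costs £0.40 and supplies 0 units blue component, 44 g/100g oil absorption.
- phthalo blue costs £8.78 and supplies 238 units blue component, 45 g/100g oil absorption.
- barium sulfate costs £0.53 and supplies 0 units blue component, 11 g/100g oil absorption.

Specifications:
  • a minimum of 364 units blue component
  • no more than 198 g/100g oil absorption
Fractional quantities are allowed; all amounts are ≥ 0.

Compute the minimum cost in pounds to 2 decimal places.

Let x1 = kg of kaolin, x2 = kg of phthalo blue, x3 = kg of barium sulfate.
Minimise 0.4x1 + 8.78x2 + 0.53x3 with:
  238x2 ≥ 364   (blue component)
  44x1 + 45x2 + 11x3 ≤ 198   (oil absorption)
  x1, x2, x3 ≥ 0.
At the optimum only phthalo blue is positive (kaolin, barium sulfate = 0). Binding constraint: blue component.
That vertex is x2 = 1.5294.
Hence cost = 8.78·1.5294 = £13.4281.

£13.43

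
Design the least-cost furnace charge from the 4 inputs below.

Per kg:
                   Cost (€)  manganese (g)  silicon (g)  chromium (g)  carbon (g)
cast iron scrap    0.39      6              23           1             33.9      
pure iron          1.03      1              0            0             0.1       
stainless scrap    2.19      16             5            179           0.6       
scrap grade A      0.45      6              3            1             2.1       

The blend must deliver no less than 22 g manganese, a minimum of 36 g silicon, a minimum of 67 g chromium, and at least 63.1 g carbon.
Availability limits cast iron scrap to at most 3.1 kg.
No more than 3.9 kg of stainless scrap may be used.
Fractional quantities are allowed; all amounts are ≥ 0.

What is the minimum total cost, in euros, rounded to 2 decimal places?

€1.84

This is a linear program. Let x1 = kg of cast iron scrap, x2 = kg of pure iron, x3 = kg of stainless scrap, x4 = kg of scrap grade A.
Minimize 0.39x1 + 1.03x2 + 2.19x3 + 0.45x4 with:
  6x1 + 1x2 + 16x3 + 6x4 ≥ 22   (manganese)
  23x1 + 5x3 + 3x4 ≥ 36   (silicon)
  1x1 + 179x3 + 1x4 ≥ 67   (chromium)
  33.9x1 + 0.1x2 + 0.6x3 + 2.1x4 ≥ 63.1   (carbon)
  x1 ≤ 3.1
  x3 ≤ 3.9
  x1, x2, x3, x4 ≥ 0.
The minimum-cost mix takes nothing from pure iron, scrap grade A — only cast iron scrap, stainless scrap. Binding constraints: manganese and chromium.
Solving gives x1 = 2.709, x3 = 0.3592.
Objective = 0.39·2.709 + 2.19·0.3592 = 1.8432.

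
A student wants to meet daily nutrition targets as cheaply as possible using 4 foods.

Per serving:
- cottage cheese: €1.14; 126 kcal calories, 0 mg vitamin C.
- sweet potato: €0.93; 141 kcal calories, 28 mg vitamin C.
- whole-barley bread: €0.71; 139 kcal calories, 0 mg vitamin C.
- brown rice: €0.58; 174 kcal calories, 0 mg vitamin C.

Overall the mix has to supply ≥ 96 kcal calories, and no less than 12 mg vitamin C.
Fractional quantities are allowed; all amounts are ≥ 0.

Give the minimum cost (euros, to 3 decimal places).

€0.517

Let x1 = servings of cottage cheese, x2 = servings of sweet potato, x3 = servings of whole-barley bread, x4 = servings of brown rice.
min 1.14x1 + 0.93x2 + 0.71x3 + 0.58x4 s.t.:
  126x1 + 141x2 + 139x3 + 174x4 ≥ 96   (calories)
  28x2 ≥ 12   (vitamin C)
  x1, x2, x3, x4 ≥ 0.
The minimum-cost mix takes nothing from cottage cheese, whole-barley bread — only sweet potato, brown rice. There the calories and vitamin C constraints are tight.
So sweet potato = 0.4286 servings, brown rice = 0.2044 servings.
Total cost: 0.93·0.4286 + 0.58·0.2044 = 0.51715.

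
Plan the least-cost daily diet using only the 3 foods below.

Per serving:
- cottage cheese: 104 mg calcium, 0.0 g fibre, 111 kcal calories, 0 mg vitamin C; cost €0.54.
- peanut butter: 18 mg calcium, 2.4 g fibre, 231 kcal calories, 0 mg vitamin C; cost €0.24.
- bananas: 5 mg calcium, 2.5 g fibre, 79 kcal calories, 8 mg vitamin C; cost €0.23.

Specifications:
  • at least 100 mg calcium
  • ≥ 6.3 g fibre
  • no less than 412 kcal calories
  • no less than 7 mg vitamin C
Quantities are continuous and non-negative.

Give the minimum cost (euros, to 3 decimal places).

This is a linear program. Let x1 = servings of cottage cheese, x2 = servings of peanut butter, x3 = servings of bananas.
min 0.54x1 + 0.24x2 + 0.23x3 subject to:
  104x1 + 18x2 + 5x3 ≥ 100   (calcium)
  2.4x2 + 2.5x3 ≥ 6.3   (fibre)
  111x1 + 231x2 + 79x3 ≥ 412   (calories)
  8x3 ≥ 7   (vitamin C)
  x1, x2, x3 ≥ 0.
All 3 inputs are positive at the optimum. The calcium, fibre, vitamin C requirements are met with equality.
Optimal quantities: cottage cheese = 0.6229 servings, peanut butter = 1.714 servings, bananas = 0.875 servings.
Hence cost = 0.54·0.6229 + 0.24·1.714 + 0.23·0.875 = €0.94898.

€0.949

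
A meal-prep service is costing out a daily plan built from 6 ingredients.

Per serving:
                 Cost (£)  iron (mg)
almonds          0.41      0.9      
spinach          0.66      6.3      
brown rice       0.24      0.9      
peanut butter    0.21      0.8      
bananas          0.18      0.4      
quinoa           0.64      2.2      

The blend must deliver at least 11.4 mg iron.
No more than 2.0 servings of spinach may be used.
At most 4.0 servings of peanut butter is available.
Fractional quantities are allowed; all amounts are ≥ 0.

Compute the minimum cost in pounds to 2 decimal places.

Let x1 = servings of almonds, x2 = servings of spinach, x3 = servings of brown rice, x4 = servings of peanut butter, x5 = servings of bananas, x6 = servings of quinoa.
min 0.41x1 + 0.66x2 + 0.24x3 + 0.21x4 + 0.18x5 + 0.64x6 s.t.:
  0.9x1 + 6.3x2 + 0.9x3 + 0.8x4 + 0.4x5 + 2.2x6 ≥ 11.4   (iron)
  x2 ≤ 2
  x4 ≤ 4
  x1, x2, x3, x4, x5, x6 ≥ 0.
At the optimum only spinach is positive (almonds, brown rice, peanut butter, bananas, quinoa = 0). The iron requirement is met with equality.
Optimal quantities: spinach = 1.81 servings.
Cost = 0.66·1.81 = 1.1946.

£1.19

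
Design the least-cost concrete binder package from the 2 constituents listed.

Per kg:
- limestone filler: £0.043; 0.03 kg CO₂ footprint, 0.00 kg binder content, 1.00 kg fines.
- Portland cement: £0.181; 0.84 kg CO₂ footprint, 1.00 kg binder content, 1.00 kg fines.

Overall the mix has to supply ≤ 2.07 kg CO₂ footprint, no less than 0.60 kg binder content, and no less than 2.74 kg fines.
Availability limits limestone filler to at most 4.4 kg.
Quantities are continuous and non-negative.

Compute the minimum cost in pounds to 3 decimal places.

£0.201

Set it up as a linear program. Let x1 = kg of limestone filler, x2 = kg of Portland cement.
Minimize 0.043x1 + 0.181x2 subject to:
  0.03x1 + 0.84x2 ≤ 2.07   (CO₂ footprint)
  1x2 ≥ 0.6   (binder content)
  1x1 + 1x2 ≥ 2.74   (fines)
  x1 ≤ 4.4
  x1, x2 ≥ 0.
Both inputs are positive at the optimum. There the binder content and fines constraints are tight.
Optimal quantities: limestone filler = 2.14 kg, Portland cement = 0.6 kg.
Hence cost = 0.043·2.14 + 0.181·0.6 = £0.20062.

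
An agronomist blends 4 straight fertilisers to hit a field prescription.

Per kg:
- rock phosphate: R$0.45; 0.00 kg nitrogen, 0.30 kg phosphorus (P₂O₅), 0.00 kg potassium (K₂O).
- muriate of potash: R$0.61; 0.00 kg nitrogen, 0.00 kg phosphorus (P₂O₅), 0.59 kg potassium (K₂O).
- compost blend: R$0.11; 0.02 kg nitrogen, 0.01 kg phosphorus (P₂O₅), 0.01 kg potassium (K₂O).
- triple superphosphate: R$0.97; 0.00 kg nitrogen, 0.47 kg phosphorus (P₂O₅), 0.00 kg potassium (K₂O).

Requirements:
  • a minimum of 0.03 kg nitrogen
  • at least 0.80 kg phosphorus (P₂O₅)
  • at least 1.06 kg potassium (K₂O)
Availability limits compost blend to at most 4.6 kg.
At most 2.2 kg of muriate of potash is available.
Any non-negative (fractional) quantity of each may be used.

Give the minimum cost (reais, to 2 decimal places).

R$2.42

Let x1 = kg of rock phosphate, x2 = kg of muriate of potash, x3 = kg of compost blend, x4 = kg of triple superphosphate.
Minimize 0.45x1 + 0.61x2 + 0.11x3 + 0.97x4 with:
  0.02x3 ≥ 0.03   (nitrogen)
  0.3x1 + 0.01x3 + 0.47x4 ≥ 0.8   (phosphorus (P₂O₅))
  0.59x2 + 0.01x3 ≥ 1.06   (potassium (K₂O))
  x3 ≤ 4.6
  x2 ≤ 2.2
  x1, x2, x3, x4 ≥ 0.
At the optimum only rock phosphate, muriate of potash, compost blend are positive (triple superphosphate = 0). The nitrogen, phosphorus (P₂O₅), potassium (K₂O) requirements are met with equality.
Solving gives x1 = 2.617, x2 = 1.771, x3 = 1.5.
Total cost: 0.45·2.617 + 0.61·1.771 + 0.11·1.5 = 2.4230.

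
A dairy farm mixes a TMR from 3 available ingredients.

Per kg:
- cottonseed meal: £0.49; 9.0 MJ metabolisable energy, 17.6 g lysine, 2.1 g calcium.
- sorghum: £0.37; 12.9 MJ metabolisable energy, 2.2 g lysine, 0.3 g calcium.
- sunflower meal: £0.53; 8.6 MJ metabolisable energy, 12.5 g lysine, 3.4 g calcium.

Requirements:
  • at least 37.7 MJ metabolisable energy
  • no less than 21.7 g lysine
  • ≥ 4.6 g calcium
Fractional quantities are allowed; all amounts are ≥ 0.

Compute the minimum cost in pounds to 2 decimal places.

Set it up as a linear program. Let x1 = kg of cottonseed meal, x2 = kg of sorghum, x3 = kg of sunflower meal.
min 0.49x1 + 0.37x2 + 0.53x3 s.t.:
  9x1 + 12.9x2 + 8.6x3 ≥ 37.7   (metabolisable energy)
  17.6x1 + 2.2x2 + 12.5x3 ≥ 21.7   (lysine)
  2.1x1 + 0.3x2 + 3.4x3 ≥ 4.6   (calcium)
  x1, x2, x3 ≥ 0.
All 3 inputs are positive at the optimum. Binding constraints: metabolisable energy, lysine, calcium.
So cottonseed meal = 0.2549 kg, sorghum = 2.069 kg, sunflower meal = 1.013 kg.
Objective = 0.49·0.2549 + 0.37·2.069 + 0.53·1.013 = 1.4273.

£1.43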